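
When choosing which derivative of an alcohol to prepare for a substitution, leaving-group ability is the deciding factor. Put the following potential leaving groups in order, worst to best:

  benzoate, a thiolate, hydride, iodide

hydride < a thiolate < benzoate < iodide

The more stable X⁻ (or X) is on its own — i.e. the weaker a base it is — the better a leaving group it makes.
iodide: pKₐ(HI) ≈ -10
benzoate: pKₐ(C₆H₅COOH) ≈ 4.2 — aryl carboxylate
a thiolate: pKₐ(RSH (a thiol)) ≈ 10.5 — moderately basic; rarely leaves without activation
hydride: pKₐ(H₂) ≈ 36
The question asks for worst first, so the sequence is read in increasing leaving-group ability.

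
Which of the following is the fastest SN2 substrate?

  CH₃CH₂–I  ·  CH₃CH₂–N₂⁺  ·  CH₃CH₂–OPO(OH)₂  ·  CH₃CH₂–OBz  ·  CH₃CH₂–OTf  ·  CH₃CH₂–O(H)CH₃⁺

CH₃CH₂–N₂⁺

Same R in every case — rank the leaving groups.
Rank by basicity of the departing species: weakest base leaves most easily.
CH₃CH₂–N₂⁺ loses N₂: no meaningful conjugate acid; N₂ departs as an exceptionally stable neutral molecule
CH₃CH₂–OTf loses OTf⁻: pKₐ(CF₃SO₃H (triflic acid)) ≈ -14
CH₃CH₂–I loses I⁻: pKₐ(HI) ≈ -10
CH₃CH₂–O(H)CH₃⁺ loses R'OH: pKₐ(R'OH₂⁺) ≈ -2.4
CH₃CH₂–OPO(OH)₂ loses H₂PO₄⁻: pKₐ(H₃PO₄) ≈ 2.1
CH₃CH₂–OBz loses PhCOO⁻: pKₐ(C₆H₅COOH) ≈ 4.2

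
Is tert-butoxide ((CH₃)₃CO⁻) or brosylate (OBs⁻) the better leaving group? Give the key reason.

brosylate (OBs⁻) is the better leaving group.
pKₐ(p-BrC₆H₄SO₃H) ≈ -2.8 versus pKₐ(t-BuOH) ≈ 18: brosylate (OBs⁻) is the much weaker base.
Arenesulfonate with a p-bromo substituent.

brosylate (OBs⁻)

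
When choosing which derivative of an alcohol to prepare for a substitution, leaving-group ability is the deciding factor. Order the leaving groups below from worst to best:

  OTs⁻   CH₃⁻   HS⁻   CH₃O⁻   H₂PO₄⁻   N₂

N₂: no meaningful conjugate acid; N₂ departs as an exceptionally stable neutral molecule
OTs⁻: pKₐ(p-CH₃C₆H₄SO₃H (TsOH)) ≈ -2.8 — resonance-delocalised arenesulfonate
H₂PO₄⁻: pKₐ(H₃PO₄) ≈ 2.1
HS⁻: pKₐ(H₂S) ≈ 7 — larger and more polarisable than the oxygen analogue
CH₃O⁻: pKₐ(CH₃OH) ≈ 15.5 — strong base; alkoxides do not leave unassisted
CH₃⁻: pKₐ(CH₄) ≈ 48 — unstabilised carbanion; the worst conceivable leaving group
The question asks for worst first, so the sequence is read in increasing leaving-group ability.

CH₃⁻ < CH₃O⁻ < HS⁻ < H₂PO₄⁻ < OTs⁻ < N₂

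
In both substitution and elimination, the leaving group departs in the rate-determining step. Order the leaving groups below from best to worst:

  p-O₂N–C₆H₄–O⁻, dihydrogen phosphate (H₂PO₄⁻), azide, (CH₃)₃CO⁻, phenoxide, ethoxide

dihydrogen phosphate (H₂PO₄⁻) > azide > p-O₂N–C₆H₄–O⁻ > phenoxide > ethoxide > (CH₃)₃CO⁻

dihydrogen phosphate (H₂PO₄⁻): pKₐ(H₃PO₄) ≈ 2.1
azide: pKₐ(HN₃) ≈ 4.7
p-O₂N–C₆H₄–O⁻: pKₐ(p-nitrophenol) ≈ 7.2
phenoxide: pKₐ(C₆H₅OH (phenol)) ≈ 10
ethoxide: pKₐ(CH₃CH₂OH) ≈ 16
(CH₃)₃CO⁻: pKₐ(t-BuOH) ≈ 18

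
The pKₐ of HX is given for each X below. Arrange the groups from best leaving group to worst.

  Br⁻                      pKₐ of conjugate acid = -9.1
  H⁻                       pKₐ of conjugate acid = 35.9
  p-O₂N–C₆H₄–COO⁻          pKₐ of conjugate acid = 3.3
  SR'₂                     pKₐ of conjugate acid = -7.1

Lower conjugate-acid pKₐ ⇒ weaker base ⇒ better leaving group.
Sorting by the given values: Br⁻ (-9.1), SR'₂ (-7.1), p-O₂N–C₆H₄–COO⁻ (3.3), H⁻ (35.9).

Br⁻ > SR'₂ > p-O₂N–C₆H₄–COO⁻ > H⁻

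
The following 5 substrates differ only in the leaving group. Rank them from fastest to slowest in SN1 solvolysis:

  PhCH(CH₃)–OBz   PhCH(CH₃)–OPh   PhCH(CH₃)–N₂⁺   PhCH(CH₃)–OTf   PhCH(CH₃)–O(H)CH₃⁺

Same R in every case — rank the leaving groups.
A good leaving group is a weak base: the lower the pKₐ of its conjugate acid, the more readily it departs.
PhCH(CH₃)–N₂⁺ loses N₂: no meaningful conjugate acid; N₂ departs as an exceptionally stable neutral molecule
PhCH(CH₃)–OTf loses OTf⁻: pKₐ(CF₃SO₃H (triflic acid)) ≈ -14
PhCH(CH₃)–O(H)CH₃⁺ loses R'OH: pKₐ(R'OH₂⁺) ≈ -2.4
PhCH(CH₃)–OBz loses PhCOO⁻: pKₐ(C₆H₅COOH) ≈ 4.2
PhCH(CH₃)–OPh loses PhO⁻: pKₐ(C₆H₅OH (phenol)) ≈ 10

PhCH(CH₃)–N₂⁺ > PhCH(CH₃)–OTf > PhCH(CH₃)–O(H)CH₃⁺ > PhCH(CH₃)–OBz > PhCH(CH₃)–OPh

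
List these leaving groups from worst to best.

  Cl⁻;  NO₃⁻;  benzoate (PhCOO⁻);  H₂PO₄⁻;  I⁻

Leaving-group ability tracks the stability of the departed species; conjugate-acid pKₐ is the usual yardstick (lower pKₐ → better LG).
I⁻: pKₐ(HI) ≈ -10 — large, highly polarisable; very weak base
Cl⁻: pKₐ(HCl) ≈ -7 — moderately weak base
NO₃⁻: pKₐ(HNO₃) ≈ -1.3 — resonance-delocalised over three oxygens
H₂PO₄⁻: pKₐ(H₃PO₄) ≈ 2.1
benzoate (PhCOO⁻): pKₐ(C₆H₅COOH) ≈ 4.2
Listed from poorest to best leaving group as asked.

benzoate (PhCOO⁻) < H₂PO₄⁻ < NO₃⁻ < Cl⁻ < I⁻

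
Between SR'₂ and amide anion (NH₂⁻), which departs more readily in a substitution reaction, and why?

SR'₂ is the better leaving group.
pKₐ(R'₂SH⁺) ≈ -7 versus pKₐ(NH₃) ≈ 38: SR'₂ is the much weaker base.
Neutral; leaves from a sulfonium salt (R–SR'₂⁺).

SR'₂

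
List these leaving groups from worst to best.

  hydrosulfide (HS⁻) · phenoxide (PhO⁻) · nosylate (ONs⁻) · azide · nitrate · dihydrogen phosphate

phenoxide (PhO⁻) < hydrosulfide (HS⁻) < azide < dihydrogen phosphate < nitrate < nosylate (ONs⁻)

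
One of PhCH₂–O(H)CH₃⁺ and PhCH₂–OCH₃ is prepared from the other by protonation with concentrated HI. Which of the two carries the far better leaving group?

PhCH₂–O(H)CH₃⁺

From PhCH₂–OCH₃ the departing group would be CH₃O⁻ (pKₐ(CH₃OH) ≈ 15.5). Strong base; alkoxides do not leave unassisted.
From PhCH₂–O(H)CH₃⁺ the leaving group is R'OH (pKₐ(R'OH₂⁺) ≈ -2.4). Neutral; leaves from a protonated ether (an oxonium ion, R–O(H)R'⁺).
Protonation with concentrated HI works by allowing neutral methanol, rather than methoxide, to depart, making PhCH₂–O(H)CH₃⁺ enormously more reactive.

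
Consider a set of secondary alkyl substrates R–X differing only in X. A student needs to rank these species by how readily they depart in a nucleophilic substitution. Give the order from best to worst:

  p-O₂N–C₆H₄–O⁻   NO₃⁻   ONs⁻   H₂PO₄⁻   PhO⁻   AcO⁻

The more stable X⁻ (or X) is on its own — i.e. the weaker a base it is — the better a leaving group it makes.
ONs⁻: pKₐ(p-O₂NC₆H₄SO₃H) ≈ -3.5 — p-nitro group further stabilises the sulfonate
NO₃⁻: pKₐ(HNO₃) ≈ -1.3
H₂PO₄⁻: pKₐ(H₃PO₄) ≈ 2.1
AcO⁻: pKₐ(CH₃COOH) ≈ 4.8 — resonance-stabilised but still a weak base
p-O₂N–C₆H₄–O⁻: pKₐ(p-nitrophenol) ≈ 7.2
PhO⁻: pKₐ(C₆H₅OH (phenol)) ≈ 10 — resonance into the ring helps, but still a poor LG

ONs⁻ > NO₃⁻ > H₂PO₄⁻ > AcO⁻ > p-O₂N–C₆H₄–O⁻ > PhO⁻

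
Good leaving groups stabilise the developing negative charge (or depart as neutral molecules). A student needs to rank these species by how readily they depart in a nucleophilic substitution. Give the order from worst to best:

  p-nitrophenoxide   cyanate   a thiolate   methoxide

methoxide < a thiolate < p-nitrophenoxide < cyanate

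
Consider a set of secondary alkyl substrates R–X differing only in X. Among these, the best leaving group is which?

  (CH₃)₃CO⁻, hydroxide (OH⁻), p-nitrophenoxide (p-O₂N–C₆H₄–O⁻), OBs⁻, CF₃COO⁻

OBs⁻

The more stable X⁻ (or X) is on its own — i.e. the weaker a base it is — the better a leaving group it makes.
OBs⁻: pKₐ(p-BrC₆H₄SO₃H) ≈ -2.8
CF₃COO⁻: pKₐ(CF₃COOH) ≈ 0.2
p-nitrophenoxide (p-O₂N–C₆H₄–O⁻): pKₐ(p-nitrophenol) ≈ 7.2
hydroxide (OH⁻): pKₐ(H₂O) ≈ 15.7
(CH₃)₃CO⁻: pKₐ(t-BuOH) ≈ 18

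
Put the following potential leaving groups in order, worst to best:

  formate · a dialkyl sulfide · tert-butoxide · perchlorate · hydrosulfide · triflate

Rank by basicity of the departing species: weakest base leaves most easily.
triflate: pKₐ(CF₃SO₃H (triflic acid)) ≈ -14
perchlorate: pKₐ(HClO₄) ≈ -10
a dialkyl sulfide: pKₐ(R'₂SH⁺) ≈ -7
formate: pKₐ(HCOOH) ≈ 3.8
hydrosulfide: pKₐ(H₂S) ≈ 7
tert-butoxide: pKₐ(t-BuOH) ≈ 18
Reversing gives the worst-to-best order requested.

tert-butoxide < hydrosulfide < formate < a dialkyl sulfide < perchlorate < triflate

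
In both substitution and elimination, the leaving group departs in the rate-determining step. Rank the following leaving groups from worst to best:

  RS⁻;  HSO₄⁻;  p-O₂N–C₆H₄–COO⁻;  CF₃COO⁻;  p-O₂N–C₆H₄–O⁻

RS⁻ < p-O₂N–C₆H₄–O⁻ < p-O₂N–C₆H₄–COO⁻ < CF₃COO⁻ < HSO₄⁻

A good leaving group is a weak base: the lower the pKₐ of its conjugate acid, the more readily it departs.
HSO₄⁻: pKₐ(H₂SO₄) ≈ -3
CF₃COO⁻: pKₐ(CF₃COOH) ≈ 0.2
p-O₂N–C₆H₄–COO⁻: pKₐ(p-nitrobenzoic acid) ≈ 3.4
p-O₂N–C₆H₄–O⁻: pKₐ(p-nitrophenol) ≈ 7.2
RS⁻: pKₐ(RSH (a thiol)) ≈ 10.5
Listed from poorest to best leaving group as asked.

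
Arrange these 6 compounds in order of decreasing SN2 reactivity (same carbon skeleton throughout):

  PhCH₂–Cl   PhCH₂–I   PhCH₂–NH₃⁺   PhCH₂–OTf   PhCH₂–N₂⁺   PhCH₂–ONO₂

PhCH₂–N₂⁺ > PhCH₂–OTf > PhCH₂–I > PhCH₂–Cl > PhCH₂–ONO₂ > PhCH₂–NH₃⁺

Same R in every case — rank the leaving groups.
A good leaving group is a weak base: the lower the pKₐ of its conjugate acid, the more readily it departs.
PhCH₂–N₂⁺ loses N₂: no meaningful conjugate acid; N₂ departs as an exceptionally stable neutral molecule
PhCH₂–OTf loses OTf⁻: pKₐ(CF₃SO₃H (triflic acid)) ≈ -14
PhCH₂–I loses I⁻: pKₐ(HI) ≈ -10
PhCH₂–Cl loses Cl⁻: pKₐ(HCl) ≈ -7
PhCH₂–ONO₂ loses NO₃⁻: pKₐ(HNO₃) ≈ -1.3
PhCH₂–NH₃⁺ loses NH₃: pKₐ(NH₄⁺) ≈ 9.2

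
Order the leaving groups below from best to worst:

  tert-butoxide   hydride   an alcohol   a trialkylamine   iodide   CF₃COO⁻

iodide: pKₐ(HI) ≈ -10
an alcohol: pKₐ(R'OH₂⁺) ≈ -2.4
CF₃COO⁻: pKₐ(CF₃COOH) ≈ 0.2
a trialkylamine: pKₐ(R'₃NH⁺) ≈ 10.7
tert-butoxide: pKₐ(t-BuOH) ≈ 18
hydride: pKₐ(H₂) ≈ 36

iodide > an alcohol > CF₃COO⁻ > a trialkylamine > tert-butoxide > hydride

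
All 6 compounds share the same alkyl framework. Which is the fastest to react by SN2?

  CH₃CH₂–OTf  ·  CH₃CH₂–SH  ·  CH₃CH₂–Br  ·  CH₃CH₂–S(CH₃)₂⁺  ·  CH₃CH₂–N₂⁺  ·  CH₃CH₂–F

Identical carbon frameworks mean the comparison reduces to leaving-group quality.
A good leaving group is a weak base: the lower the pKₐ of its conjugate acid, the more readily it departs.
CH₃CH₂–N₂⁺ loses N₂: no meaningful conjugate acid; N₂ departs as an exceptionally stable neutral molecule
CH₃CH₂–OTf loses OTf⁻: pKₐ(CF₃SO₃H (triflic acid)) ≈ -14
CH₃CH₂–Br loses Br⁻: pKₐ(HBr) ≈ -9
CH₃CH₂–S(CH₃)₂⁺ loses SR'₂: pKₐ(R'₂SH⁺) ≈ -7
CH₃CH₂–F loses F⁻: pKₐ(HF) ≈ 3.2
CH₃CH₂–SH loses HS⁻: pKₐ(H₂S) ≈ 7

CH₃CH₂–N₂⁺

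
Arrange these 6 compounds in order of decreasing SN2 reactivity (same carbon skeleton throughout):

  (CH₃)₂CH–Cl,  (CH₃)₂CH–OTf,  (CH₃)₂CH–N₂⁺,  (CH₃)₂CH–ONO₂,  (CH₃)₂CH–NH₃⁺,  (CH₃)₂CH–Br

(CH₃)₂CH–N₂⁺ > (CH₃)₂CH–OTf > (CH₃)₂CH–Br > (CH₃)₂CH–Cl > (CH₃)₂CH–ONO₂ > (CH₃)₂CH–NH₃⁺

The skeletons are identical, so relative rate is governed entirely by leaving-group ability.
Leaving-group ability tracks the stability of the departed species; conjugate-acid pKₐ is the usual yardstick (lower pKₐ → better LG).
(CH₃)₂CH–N₂⁺ loses N₂: no meaningful conjugate acid; N₂ departs as an exceptionally stable neutral molecule
(CH₃)₂CH–OTf loses OTf⁻: pKₐ(CF₃SO₃H (triflic acid)) ≈ -14
(CH₃)₂CH–Br loses Br⁻: pKₐ(HBr) ≈ -9
(CH₃)₂CH–Cl loses Cl⁻: pKₐ(HCl) ≈ -7
(CH₃)₂CH–ONO₂ loses NO₃⁻: pKₐ(HNO₃) ≈ -1.3
(CH₃)₂CH–NH₃⁺ loses NH₃: pKₐ(NH₄⁺) ≈ 9.2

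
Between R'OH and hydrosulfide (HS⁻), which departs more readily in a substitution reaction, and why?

R'OH is the better leaving group.
pKₐ(R'OH₂⁺) ≈ -2.4 versus pKₐ(H₂S) ≈ 7: R'OH is the much weaker base.
Neutral; leaves from a protonated ether (an oxonium ion, R–O(H)R'⁺).

R'OH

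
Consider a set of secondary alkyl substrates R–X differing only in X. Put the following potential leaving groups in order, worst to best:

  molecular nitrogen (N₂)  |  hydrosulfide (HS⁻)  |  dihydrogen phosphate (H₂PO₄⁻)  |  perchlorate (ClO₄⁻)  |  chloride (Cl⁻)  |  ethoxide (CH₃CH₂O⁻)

ethoxide (CH₃CH₂O⁻) < hydrosulfide (HS⁻) < dihydrogen phosphate (H₂PO₄⁻) < chloride (Cl⁻) < perchlorate (ClO₄⁻) < molecular nitrogen (N₂)

The more stable X⁻ (or X) is on its own — i.e. the weaker a base it is — the better a leaving group it makes.
molecular nitrogen (N₂): no meaningful conjugate acid; N₂ departs as an exceptionally stable neutral molecule
perchlorate (ClO₄⁻): pKₐ(HClO₄) ≈ -10 — extremely weak base; rarely used for safety reasons
chloride (Cl⁻): pKₐ(HCl) ≈ -7 — moderately weak base
dihydrogen phosphate (H₂PO₄⁻): pKₐ(H₃PO₄) ≈ 2.1 — moderate base; biological leaving group after further activation
hydrosulfide (HS⁻): pKₐ(H₂S) ≈ 7 — larger and more polarisable than the oxygen analogue
ethoxide (CH₃CH₂O⁻): pKₐ(CH₃CH₂OH) ≈ 16
Reversing gives the worst-to-best order requested.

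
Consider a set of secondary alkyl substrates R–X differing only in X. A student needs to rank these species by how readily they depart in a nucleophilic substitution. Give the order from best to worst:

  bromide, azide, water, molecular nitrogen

molecular nitrogen > bromide > water > azide

The more stable X⁻ (or X) is on its own — i.e. the weaker a base it is — the better a leaving group it makes.
molecular nitrogen: no meaningful conjugate acid; N₂ departs as an exceptionally stable neutral molecule
bromide: pKₐ(HBr) ≈ -9
water: pKₐ(H₃O⁺) ≈ -1.7
azide: pKₐ(HN₃) ≈ 4.7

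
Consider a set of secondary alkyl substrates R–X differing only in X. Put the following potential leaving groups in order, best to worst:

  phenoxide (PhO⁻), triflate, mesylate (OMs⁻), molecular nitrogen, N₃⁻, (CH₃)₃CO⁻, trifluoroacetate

molecular nitrogen > triflate > mesylate (OMs⁻) > trifluoroacetate > N₃⁻ > phenoxide (PhO⁻) > (CH₃)₃CO⁻

Leaving-group ability tracks the stability of the departed species; conjugate-acid pKₐ is the usual yardstick (lower pKₐ → better LG).
molecular nitrogen: no meaningful conjugate acid; N₂ departs as an exceptionally stable neutral molecule
triflate: pKₐ(CF₃SO₃H (triflic acid)) ≈ -14
mesylate (OMs⁻): pKₐ(CH₃SO₃H (MsOH)) ≈ -1.9
trifluoroacetate: pKₐ(CF₃COOH) ≈ 0.2 — strongly electron-withdrawing CF₃ stabilises the carboxylate
N₃⁻: pKₐ(HN₃) ≈ 4.7
phenoxide (PhO⁻): pKₐ(C₆H₅OH (phenol)) ≈ 10 — resonance into the ring helps, but still a poor LG
(CH₃)₃CO⁻: pKₐ(t-BuOH) ≈ 18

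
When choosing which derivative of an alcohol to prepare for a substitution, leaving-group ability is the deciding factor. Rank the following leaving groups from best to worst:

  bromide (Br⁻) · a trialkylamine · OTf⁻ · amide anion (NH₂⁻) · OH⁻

Rank by basicity of the departing species: weakest base leaves most easily.
OTf⁻: pKₐ(CF₃SO₃H (triflic acid)) ≈ -14
bromide (Br⁻): pKₐ(HBr) ≈ -9 — weak base; good leaving group
a trialkylamine: pKₐ(R'₃NH⁺) ≈ 10.7 — neutral but still a fairly strong base; Hofmann-elimination LG
OH⁻: pKₐ(H₂O) ≈ 15.7
amide anion (NH₂⁻): pKₐ(NH₃) ≈ 38

OTf⁻ > bromide (Br⁻) > a trialkylamine > OH⁻ > amide anion (NH₂⁻)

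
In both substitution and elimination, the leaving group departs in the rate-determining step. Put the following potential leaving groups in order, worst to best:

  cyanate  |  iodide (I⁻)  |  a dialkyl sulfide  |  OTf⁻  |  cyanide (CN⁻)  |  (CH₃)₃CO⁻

(CH₃)₃CO⁻ < cyanide (CN⁻) < cyanate < a dialkyl sulfide < iodide (I⁻) < OTf⁻

Leaving-group ability tracks the stability of the departed species; conjugate-acid pKₐ is the usual yardstick (lower pKₐ → better LG).
OTf⁻: pKₐ(CF₃SO₃H (triflic acid)) ≈ -14
iodide (I⁻): pKₐ(HI) ≈ -10 — large, highly polarisable; very weak base
a dialkyl sulfide: pKₐ(R'₂SH⁺) ≈ -7
cyanate: pKₐ(HOCN) ≈ 3.5
cyanide (CN⁻): pKₐ(HCN) ≈ 9.2 — sp carbon stabilises the charge somewhat, but still a poor LG
(CH₃)₃CO⁻: pKₐ(t-BuOH) ≈ 18 — bulky, strongly basic alkoxide
The question asks for worst first, so the sequence is read in increasing leaving-group ability.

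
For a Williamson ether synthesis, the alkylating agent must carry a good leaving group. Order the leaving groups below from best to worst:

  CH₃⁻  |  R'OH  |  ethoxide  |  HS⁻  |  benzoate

Leaving-group ability tracks the stability of the departed species; conjugate-acid pKₐ is the usual yardstick (lower pKₐ → better LG).
R'OH: pKₐ(R'OH₂⁺) ≈ -2.4
benzoate: pKₐ(C₆H₅COOH) ≈ 4.2
HS⁻: pKₐ(H₂S) ≈ 7
ethoxide: pKₐ(CH₃CH₂OH) ≈ 16
CH₃⁻: pKₐ(CH₄) ≈ 48

R'OH > benzoate > HS⁻ > ethoxide > CH₃⁻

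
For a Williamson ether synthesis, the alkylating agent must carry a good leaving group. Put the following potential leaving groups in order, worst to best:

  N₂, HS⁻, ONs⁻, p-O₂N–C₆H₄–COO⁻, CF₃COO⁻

HS⁻ < p-O₂N–C₆H₄–COO⁻ < CF₃COO⁻ < ONs⁻ < N₂

The more stable X⁻ (or X) is on its own — i.e. the weaker a base it is — the better a leaving group it makes.
N₂: no meaningful conjugate acid; N₂ departs as an exceptionally stable neutral molecule
ONs⁻: pKₐ(p-O₂NC₆H₄SO₃H) ≈ -3.5
CF₃COO⁻: pKₐ(CF₃COOH) ≈ 0.2
p-O₂N–C₆H₄–COO⁻: pKₐ(p-nitrobenzoic acid) ≈ 3.4
HS⁻: pKₐ(H₂S) ≈ 7
Listed from poorest to best leaving group as asked.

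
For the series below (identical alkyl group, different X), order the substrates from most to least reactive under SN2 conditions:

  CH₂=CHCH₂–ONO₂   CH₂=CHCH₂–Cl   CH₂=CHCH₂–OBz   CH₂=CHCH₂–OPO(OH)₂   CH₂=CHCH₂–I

With the same alkyl group throughout, only the leaving group differentiates the rates.
Leaving-group ability tracks the stability of the departed species; conjugate-acid pKₐ is the usual yardstick (lower pKₐ → better LG).
CH₂=CHCH₂–I loses I⁻: pKₐ(HI) ≈ -10
CH₂=CHCH₂–Cl loses Cl⁻: pKₐ(HCl) ≈ -7
CH₂=CHCH₂–ONO₂ loses NO₃⁻: pKₐ(HNO₃) ≈ -1.3
CH₂=CHCH₂–OPO(OH)₂ loses H₂PO₄⁻: pKₐ(H₃PO₄) ≈ 2.1
CH₂=CHCH₂–OBz loses PhCOO⁻: pKₐ(C₆H₅COOH) ≈ 4.2

CH₂=CHCH₂–I > CH₂=CHCH₂–Cl > CH₂=CHCH₂–ONO₂ > CH₂=CHCH₂–OPO(OH)₂ > CH₂=CHCH₂–OBz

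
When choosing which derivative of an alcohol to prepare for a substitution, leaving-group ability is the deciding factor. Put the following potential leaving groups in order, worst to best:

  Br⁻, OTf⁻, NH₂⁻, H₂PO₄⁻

Leaving-group ability tracks the stability of the departed species; conjugate-acid pKₐ is the usual yardstick (lower pKₐ → better LG).
OTf⁻: pKₐ(CF₃SO₃H (triflic acid)) ≈ -14
Br⁻: pKₐ(HBr) ≈ -9
H₂PO₄⁻: pKₐ(H₃PO₄) ≈ 2.1
NH₂⁻: pKₐ(NH₃) ≈ 38
Reversing gives the worst-to-best order requested.

NH₂⁻ < H₂PO₄⁻ < Br⁻ < OTf⁻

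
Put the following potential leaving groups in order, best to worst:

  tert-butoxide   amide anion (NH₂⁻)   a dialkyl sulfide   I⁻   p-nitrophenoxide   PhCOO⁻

Rank by basicity of the departing species: weakest base leaves most easily.
I⁻: pKₐ(HI) ≈ -10 — large, highly polarisable; very weak base
a dialkyl sulfide: pKₐ(R'₂SH⁺) ≈ -7
PhCOO⁻: pKₐ(C₆H₅COOH) ≈ 4.2
p-nitrophenoxide: pKₐ(p-nitrophenol) ≈ 7.2
tert-butoxide: pKₐ(t-BuOH) ≈ 18
amide anion (NH₂⁻): pKₐ(NH₃) ≈ 38

I⁻ > a dialkyl sulfide > PhCOO⁻ > p-nitrophenoxide > tert-butoxide > amide anion (NH₂⁻)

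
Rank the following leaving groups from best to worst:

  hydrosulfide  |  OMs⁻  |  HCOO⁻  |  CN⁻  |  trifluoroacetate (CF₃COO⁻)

The more stable X⁻ (or X) is on its own — i.e. the weaker a base it is — the better a leaving group it makes.
OMs⁻: pKₐ(CH₃SO₃H (MsOH)) ≈ -1.9 — resonance-delocalised alkanesulfonate
trifluoroacetate (CF₃COO⁻): pKₐ(CF₃COOH) ≈ 0.2
HCOO⁻: pKₐ(HCOOH) ≈ 3.8 — resonance-stabilised carboxylate
hydrosulfide: pKₐ(H₂S) ≈ 7 — larger and more polarisable than the oxygen analogue
CN⁻: pKₐ(HCN) ≈ 9.2

OMs⁻ > trifluoroacetate (CF₃COO⁻) > HCOO⁻ > hydrosulfide > CN⁻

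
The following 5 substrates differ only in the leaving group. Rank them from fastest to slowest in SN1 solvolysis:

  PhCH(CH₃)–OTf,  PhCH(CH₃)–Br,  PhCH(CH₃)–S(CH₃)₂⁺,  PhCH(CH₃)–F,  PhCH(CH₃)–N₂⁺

Same R in every case — rank the leaving groups.
Leaving-group ability tracks the stability of the departed species; conjugate-acid pKₐ is the usual yardstick (lower pKₐ → better LG).
PhCH(CH₃)–N₂⁺ loses N₂: no meaningful conjugate acid; N₂ departs as an exceptionally stable neutral molecule
PhCH(CH₃)–OTf loses OTf⁻: pKₐ(CF₃SO₃H (triflic acid)) ≈ -14
PhCH(CH₃)–Br loses Br⁻: pKₐ(HBr) ≈ -9
PhCH(CH₃)–S(CH₃)₂⁺ loses SR'₂: pKₐ(R'₂SH⁺) ≈ -7
PhCH(CH₃)–F loses F⁻: pKₐ(HF) ≈ 3.2

PhCH(CH₃)–N₂⁺ > PhCH(CH₃)–OTf > PhCH(CH₃)–Br > PhCH(CH₃)–S(CH₃)₂⁺ > PhCH(CH₃)–F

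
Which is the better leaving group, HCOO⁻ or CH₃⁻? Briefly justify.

HCOO⁻

HCOO⁻ is the better leaving group.
pKₐ(HCOOH) ≈ 3.8 versus pKₐ(CH₄) ≈ 48: HCOO⁻ is the much weaker base.
Resonance-stabilised carboxylate.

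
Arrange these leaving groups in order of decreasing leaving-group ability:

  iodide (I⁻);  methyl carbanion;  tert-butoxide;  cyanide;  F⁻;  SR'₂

A good leaving group is a weak base: the lower the pKₐ of its conjugate acid, the more readily it departs.
iodide (I⁻): pKₐ(HI) ≈ -10 — large, highly polarisable; very weak base
SR'₂: pKₐ(R'₂SH⁺) ≈ -7
F⁻: pKₐ(HF) ≈ 3.2
cyanide: pKₐ(HCN) ≈ 9.2
tert-butoxide: pKₐ(t-BuOH) ≈ 18 — bulky, strongly basic alkoxide
methyl carbanion: pKₐ(CH₄) ≈ 48 — unstabilised carbanion; the worst conceivable leaving group

iodide (I⁻) > SR'₂ > F⁻ > cyanide > tert-butoxide > methyl carbanion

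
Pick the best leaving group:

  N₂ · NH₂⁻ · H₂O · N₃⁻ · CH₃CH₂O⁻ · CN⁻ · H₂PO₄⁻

Rank by basicity of the departing species: weakest base leaves most easily.
N₂: no meaningful conjugate acid; N₂ departs as an exceptionally stable neutral molecule
H₂O: pKₐ(H₃O⁺) ≈ -1.7
H₂PO₄⁻: pKₐ(H₃PO₄) ≈ 2.1
N₃⁻: pKₐ(HN₃) ≈ 4.7
CN⁻: pKₐ(HCN) ≈ 9.2
CH₃CH₂O⁻: pKₐ(CH₃CH₂OH) ≈ 16
NH₂⁻: pKₐ(NH₃) ≈ 38

N₂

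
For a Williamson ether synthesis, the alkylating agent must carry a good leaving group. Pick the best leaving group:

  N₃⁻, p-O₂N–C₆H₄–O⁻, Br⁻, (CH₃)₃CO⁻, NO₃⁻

Br⁻

A good leaving group is a weak base: the lower the pKₐ of its conjugate acid, the more readily it departs.
Br⁻: pKₐ(HBr) ≈ -9
NO₃⁻: pKₐ(HNO₃) ≈ -1.3
N₃⁻: pKₐ(HN₃) ≈ 4.7
p-O₂N–C₆H₄–O⁻: pKₐ(p-nitrophenol) ≈ 7.2
(CH₃)₃CO⁻: pKₐ(t-BuOH) ≈ 18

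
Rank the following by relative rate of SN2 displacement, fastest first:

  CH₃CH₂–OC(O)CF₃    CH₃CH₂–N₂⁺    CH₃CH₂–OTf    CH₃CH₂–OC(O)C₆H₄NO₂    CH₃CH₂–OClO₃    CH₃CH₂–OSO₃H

CH₃CH₂–N₂⁺ > CH₃CH₂–OTf > CH₃CH₂–OClO₃ > CH₃CH₂–OSO₃H > CH₃CH₂–OC(O)CF₃ > CH₃CH₂–OC(O)C₆H₄NO₂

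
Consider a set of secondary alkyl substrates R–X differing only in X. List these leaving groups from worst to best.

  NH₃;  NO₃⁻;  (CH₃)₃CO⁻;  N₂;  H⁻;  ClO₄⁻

H⁻ < (CH₃)₃CO⁻ < NH₃ < NO₃⁻ < ClO₄⁻ < N₂

Leaving-group ability tracks the stability of the departed species; conjugate-acid pKₐ is the usual yardstick (lower pKₐ → better LG).
N₂: no meaningful conjugate acid; N₂ departs as an exceptionally stable neutral molecule
ClO₄⁻: pKₐ(HClO₄) ≈ -10
NO₃⁻: pKₐ(HNO₃) ≈ -1.3
NH₃: pKₐ(NH₄⁺) ≈ 9.2
(CH₃)₃CO⁻: pKₐ(t-BuOH) ≈ 18 — bulky, strongly basic alkoxide
H⁻: pKₐ(H₂) ≈ 36 — extremely strong base; leaves only in special hydride-transfer contexts
The question asks for worst first, so the sequence is read in increasing leaving-group ability.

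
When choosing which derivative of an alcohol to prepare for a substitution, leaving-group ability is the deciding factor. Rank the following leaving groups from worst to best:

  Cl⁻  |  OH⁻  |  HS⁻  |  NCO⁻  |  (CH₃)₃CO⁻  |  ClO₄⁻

(CH₃)₃CO⁻ < OH⁻ < HS⁻ < NCO⁻ < Cl⁻ < ClO₄⁻

Rank by basicity of the departing species: weakest base leaves most easily.
ClO₄⁻: pKₐ(HClO₄) ≈ -10
Cl⁻: pKₐ(HCl) ≈ -7
NCO⁻: pKₐ(HOCN) ≈ 3.5
HS⁻: pKₐ(H₂S) ≈ 7
OH⁻: pKₐ(H₂O) ≈ 15.7
(CH₃)₃CO⁻: pKₐ(t-BuOH) ≈ 18
Listed from poorest to best leaving group as asked.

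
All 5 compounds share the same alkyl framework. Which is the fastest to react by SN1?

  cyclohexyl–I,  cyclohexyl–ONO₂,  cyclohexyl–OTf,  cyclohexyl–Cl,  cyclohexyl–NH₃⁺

With the same alkyl group throughout, only the leaving group differentiates the rates.
Leaving-group ability tracks the stability of the departed species; conjugate-acid pKₐ is the usual yardstick (lower pKₐ → better LG).
cyclohexyl–OTf loses OTf⁻: pKₐ(CF₃SO₃H (triflic acid)) ≈ -14
cyclohexyl–I loses I⁻: pKₐ(HI) ≈ -10
cyclohexyl–Cl loses Cl⁻: pKₐ(HCl) ≈ -7
cyclohexyl–ONO₂ loses NO₃⁻: pKₐ(HNO₃) ≈ -1.3
cyclohexyl–NH₃⁺ loses NH₃: pKₐ(NH₄⁺) ≈ 9.2

cyclohexyl–OTf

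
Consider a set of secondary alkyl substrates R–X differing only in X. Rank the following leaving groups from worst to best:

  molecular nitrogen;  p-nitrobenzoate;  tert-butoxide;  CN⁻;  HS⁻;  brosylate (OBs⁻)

molecular nitrogen: no meaningful conjugate acid; N₂ departs as an exceptionally stable neutral molecule
brosylate (OBs⁻): pKₐ(p-BrC₆H₄SO₃H) ≈ -2.8
p-nitrobenzoate: pKₐ(p-nitrobenzoic acid) ≈ 3.4
HS⁻: pKₐ(H₂S) ≈ 7
CN⁻: pKₐ(HCN) ≈ 9.2
tert-butoxide: pKₐ(t-BuOH) ≈ 18
Listed from poorest to best leaving group as asked.

tert-butoxide < CN⁻ < HS⁻ < p-nitrobenzoate < brosylate (OBs⁻) < molecular nitrogen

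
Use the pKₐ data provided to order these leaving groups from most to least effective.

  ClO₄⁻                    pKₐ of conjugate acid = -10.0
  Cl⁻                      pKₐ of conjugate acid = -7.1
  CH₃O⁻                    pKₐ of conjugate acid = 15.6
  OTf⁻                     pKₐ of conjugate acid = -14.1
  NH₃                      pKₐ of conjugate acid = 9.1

OTf⁻ > ClO₄⁻ > Cl⁻ > NH₃ > CH₃O⁻

Lower conjugate-acid pKₐ ⇒ weaker base ⇒ better leaving group.
Sorting by the given values: OTf⁻ (-14.1), ClO₄⁻ (-10.0), Cl⁻ (-7.1), NH₃ (9.1), CH₃O⁻ (15.6).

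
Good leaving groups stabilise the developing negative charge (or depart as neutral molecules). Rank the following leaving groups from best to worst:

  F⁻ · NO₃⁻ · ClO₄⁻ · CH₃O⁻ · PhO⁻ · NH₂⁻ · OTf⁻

OTf⁻: pKₐ(CF₃SO₃H (triflic acid)) ≈ -14
ClO₄⁻: pKₐ(HClO₄) ≈ -10
NO₃⁻: pKₐ(HNO₃) ≈ -1.3 — resonance-delocalised over three oxygens
F⁻: pKₐ(HF) ≈ 3.2 — small and strongly basic; the poor halide leaving group
PhO⁻: pKₐ(C₆H₅OH (phenol)) ≈ 10
CH₃O⁻: pKₐ(CH₃OH) ≈ 15.5
NH₂⁻: pKₐ(NH₃) ≈ 38

OTf⁻ > ClO₄⁻ > NO₃⁻ > F⁻ > PhO⁻ > CH₃O⁻ > NH₂⁻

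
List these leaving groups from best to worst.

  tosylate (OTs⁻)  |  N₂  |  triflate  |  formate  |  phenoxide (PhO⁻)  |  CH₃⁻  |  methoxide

N₂ > triflate > tosylate (OTs⁻) > formate > phenoxide (PhO⁻) > methoxide > CH₃⁻

N₂: no meaningful conjugate acid; N₂ departs as an exceptionally stable neutral molecule
triflate: pKₐ(CF₃SO₃H (triflic acid)) ≈ -14
tosylate (OTs⁻): pKₐ(p-CH₃C₆H₄SO₃H (TsOH)) ≈ -2.8
formate: pKₐ(HCOOH) ≈ 3.8
phenoxide (PhO⁻): pKₐ(C₆H₅OH (phenol)) ≈ 10
methoxide: pKₐ(CH₃OH) ≈ 15.5
CH₃⁻: pKₐ(CH₄) ≈ 48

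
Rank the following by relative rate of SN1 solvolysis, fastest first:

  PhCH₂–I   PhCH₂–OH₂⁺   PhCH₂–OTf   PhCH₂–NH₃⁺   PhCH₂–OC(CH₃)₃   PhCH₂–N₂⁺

PhCH₂–N₂⁺ > PhCH₂–OTf > PhCH₂–I > PhCH₂–OH₂⁺ > PhCH₂–NH₃⁺ > PhCH₂–OC(CH₃)₃

Same R in every case — rank the leaving groups.
Rank by basicity of the departing species: weakest base leaves most easily.
PhCH₂–N₂⁺ loses N₂: no meaningful conjugate acid; N₂ departs as an exceptionally stable neutral molecule
PhCH₂–OTf loses OTf⁻: pKₐ(CF₃SO₃H (triflic acid)) ≈ -14
PhCH₂–I loses I⁻: pKₐ(HI) ≈ -10
PhCH₂–OH₂⁺ loses H₂O: pKₐ(H₃O⁺) ≈ -1.7
PhCH₂–NH₃⁺ loses NH₃: pKₐ(NH₄⁺) ≈ 9.2
PhCH₂–OC(CH₃)₃ loses (CH₃)₃CO⁻: pKₐ(t-BuOH) ≈ 18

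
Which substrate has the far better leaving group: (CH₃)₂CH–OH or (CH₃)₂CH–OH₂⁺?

(CH₃)₂CH–OH₂⁺

From (CH₃)₂CH–OH the departing group would be OH⁻ (pKₐ(H₂O) ≈ 15.7). Strong base; essentially never leaves without prior activation.
From (CH₃)₂CH–OH₂⁺ the leaving group is H₂O (pKₐ(H₃O⁺) ≈ -1.7). Neutral; leaves from a protonated alcohol (R–OH₂⁺).
(In practice (CH₃)₂CH–OH₂⁺ is made from (CH₃)₂CH–OH by protonation with strong acid, converting the leaving group from hydroxide to neutral water.)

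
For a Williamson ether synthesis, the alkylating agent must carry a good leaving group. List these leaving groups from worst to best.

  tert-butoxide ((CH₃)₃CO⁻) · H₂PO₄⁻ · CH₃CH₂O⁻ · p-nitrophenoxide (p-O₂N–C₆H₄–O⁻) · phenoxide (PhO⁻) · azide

tert-butoxide ((CH₃)₃CO⁻) < CH₃CH₂O⁻ < phenoxide (PhO⁻) < p-nitrophenoxide (p-O₂N–C₆H₄–O⁻) < azide < H₂PO₄⁻

Leaving-group ability tracks the stability of the departed species; conjugate-acid pKₐ is the usual yardstick (lower pKₐ → better LG).
H₂PO₄⁻: pKₐ(H₃PO₄) ≈ 2.1 — moderate base; biological leaving group after further activation
azide: pKₐ(HN₃) ≈ 4.7
p-nitrophenoxide (p-O₂N–C₆H₄–O⁻): pKₐ(p-nitrophenol) ≈ 7.2 — nitro group delocalises the charge; the classic chromogenic LG
phenoxide (PhO⁻): pKₐ(C₆H₅OH (phenol)) ≈ 10 — resonance into the ring helps, but still a poor LG
CH₃CH₂O⁻: pKₐ(CH₃CH₂OH) ≈ 16
tert-butoxide ((CH₃)₃CO⁻): pKₐ(t-BuOH) ≈ 18 — bulky, strongly basic alkoxide
Listed from poorest to best leaving group as asked.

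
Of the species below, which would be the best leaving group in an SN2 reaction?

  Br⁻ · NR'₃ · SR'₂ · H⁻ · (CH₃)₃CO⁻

Rank by basicity of the departing species: weakest base leaves most easily.
Br⁻: pKₐ(HBr) ≈ -9
SR'₂: pKₐ(R'₂SH⁺) ≈ -7
NR'₃: pKₐ(R'₃NH⁺) ≈ 10.7
(CH₃)₃CO⁻: pKₐ(t-BuOH) ≈ 18
H⁻: pKₐ(H₂) ≈ 36

Br⁻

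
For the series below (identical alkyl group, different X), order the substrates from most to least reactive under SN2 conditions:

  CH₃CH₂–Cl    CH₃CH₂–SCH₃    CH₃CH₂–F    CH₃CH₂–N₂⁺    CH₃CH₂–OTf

CH₃CH₂–N₂⁺ > CH₃CH₂–OTf > CH₃CH₂–Cl > CH₃CH₂–F > CH₃CH₂–SCH₃

With the same alkyl group throughout, only the leaving group differentiates the rates.
Leaving-group ability tracks the stability of the departed species; conjugate-acid pKₐ is the usual yardstick (lower pKₐ → better LG).
CH₃CH₂–N₂⁺ loses N₂: no meaningful conjugate acid; N₂ departs as an exceptionally stable neutral molecule
CH₃CH₂–OTf loses OTf⁻: pKₐ(CF₃SO₃H (triflic acid)) ≈ -14
CH₃CH₂–Cl loses Cl⁻: pKₐ(HCl) ≈ -7
CH₃CH₂–F loses F⁻: pKₐ(HF) ≈ 3.2
CH₃CH₂–SCH₃ loses RS⁻: pKₐ(RSH (a thiol)) ≈ 10.5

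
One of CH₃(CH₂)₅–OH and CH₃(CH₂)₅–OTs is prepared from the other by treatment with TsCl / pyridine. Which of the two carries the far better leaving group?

CH₃(CH₂)₅–OTs

From CH₃(CH₂)₅–OH the departing group would be OH⁻ (pKₐ(H₂O) ≈ 15.7). Strong base; essentially never leaves without prior activation.
From CH₃(CH₂)₅–OTs the leaving group is OTs⁻ (pKₐ(p-CH₃C₆H₄SO₃H (TsOH)) ≈ -2.8). Resonance-delocalised arenesulfonate.
Treatment with TsCl / pyridine works by converting the hydroxyl into a tosylate, making CH₃(CH₂)₅–OTs enormously more reactive.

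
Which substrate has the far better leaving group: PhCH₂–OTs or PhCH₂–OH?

PhCH₂–OTs

From PhCH₂–OH the departing group would be OH⁻ (pKₐ(H₂O) ≈ 15.7). Strong base; essentially never leaves without prior activation.
From PhCH₂–OTs the leaving group is OTs⁻ (pKₐ(p-CH₃C₆H₄SO₃H (TsOH)) ≈ -2.8). Resonance-delocalised arenesulfonate.
(In practice PhCH₂–OTs is made from PhCH₂–OH by treatment with TsCl / pyridine, converting the hydroxyl into a tosylate.)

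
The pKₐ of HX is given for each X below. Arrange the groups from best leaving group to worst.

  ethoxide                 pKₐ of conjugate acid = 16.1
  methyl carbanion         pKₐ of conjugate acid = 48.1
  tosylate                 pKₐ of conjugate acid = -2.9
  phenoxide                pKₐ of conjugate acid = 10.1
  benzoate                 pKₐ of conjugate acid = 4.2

Lower conjugate-acid pKₐ ⇒ weaker base ⇒ better leaving group.
Sorting by the given values: tosylate (-2.9), benzoate (4.2), phenoxide (10.1), ethoxide (16.1), methyl carbanion (48.1).

tosylate > benzoate > phenoxide > ethoxide > methyl carbanion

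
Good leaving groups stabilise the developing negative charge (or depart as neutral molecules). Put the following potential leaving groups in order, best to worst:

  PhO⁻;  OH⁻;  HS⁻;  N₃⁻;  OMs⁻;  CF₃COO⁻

OMs⁻: pKₐ(CH₃SO₃H (MsOH)) ≈ -1.9
CF₃COO⁻: pKₐ(CF₃COOH) ≈ 0.2
N₃⁻: pKₐ(HN₃) ≈ 4.7
HS⁻: pKₐ(H₂S) ≈ 7
PhO⁻: pKₐ(C₆H₅OH (phenol)) ≈ 10
OH⁻: pKₐ(H₂O) ≈ 15.7

OMs⁻ > CF₃COO⁻ > N₃⁻ > HS⁻ > PhO⁻ > OH⁻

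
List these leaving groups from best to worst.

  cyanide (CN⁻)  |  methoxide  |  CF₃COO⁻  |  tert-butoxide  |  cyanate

CF₃COO⁻: pKₐ(CF₃COOH) ≈ 0.2
cyanate: pKₐ(HOCN) ≈ 3.5
cyanide (CN⁻): pKₐ(HCN) ≈ 9.2
methoxide: pKₐ(CH₃OH) ≈ 15.5
tert-butoxide: pKₐ(t-BuOH) ≈ 18

CF₃COO⁻ > cyanate > cyanide (CN⁻) > methoxide > tert-butoxide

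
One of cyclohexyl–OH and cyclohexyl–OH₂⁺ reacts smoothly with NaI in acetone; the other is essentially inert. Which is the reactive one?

cyclohexyl–OH₂⁺

From cyclohexyl–OH the departing group would be OH⁻ (pKₐ(H₂O) ≈ 15.7). Strong base; essentially never leaves without prior activation.
From cyclohexyl–OH₂⁺ the leaving group is H₂O (pKₐ(H₃O⁺) ≈ -1.7). Neutral; leaves from a protonated alcohol (R–OH₂⁺).
(In practice cyclohexyl–OH₂⁺ is made from cyclohexyl–OH by protonation with strong acid, converting the leaving group from hydroxide to neutral water.)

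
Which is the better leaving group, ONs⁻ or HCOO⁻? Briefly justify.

ONs⁻ is the better leaving group.
pKₐ(p-O₂NC₆H₄SO₃H) ≈ -3.5 versus pKₐ(HCOOH) ≈ 3.8: ONs⁻ is the much weaker base.
P-nitro group further stabilises the sulfonate.

ONs⁻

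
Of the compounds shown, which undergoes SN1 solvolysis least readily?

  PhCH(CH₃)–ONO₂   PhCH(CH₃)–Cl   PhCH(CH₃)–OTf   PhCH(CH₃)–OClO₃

With the same alkyl group throughout, only the leaving group differentiates the rates.
Rank by basicity of the departing species: weakest base leaves most easily.
PhCH(CH₃)–OTf loses OTf⁻: pKₐ(CF₃SO₃H (triflic acid)) ≈ -14
PhCH(CH₃)–OClO₃ loses ClO₄⁻: pKₐ(HClO₄) ≈ -10
PhCH(CH₃)–Cl loses Cl⁻: pKₐ(HCl) ≈ -7
PhCH(CH₃)–ONO₂ loses NO₃⁻: pKₐ(HNO₃) ≈ -1.3

PhCH(CH₃)–ONO₂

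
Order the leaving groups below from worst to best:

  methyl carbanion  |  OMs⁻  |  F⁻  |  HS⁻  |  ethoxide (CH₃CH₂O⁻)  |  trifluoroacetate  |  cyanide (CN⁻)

methyl carbanion < ethoxide (CH₃CH₂O⁻) < cyanide (CN⁻) < HS⁻ < F⁻ < trifluoroacetate < OMs⁻

The more stable X⁻ (or X) is on its own — i.e. the weaker a base it is — the better a leaving group it makes.
OMs⁻: pKₐ(CH₃SO₃H (MsOH)) ≈ -1.9 — resonance-delocalised alkanesulfonate
trifluoroacetate: pKₐ(CF₃COOH) ≈ 0.2 — strongly electron-withdrawing CF₃ stabilises the carboxylate
F⁻: pKₐ(HF) ≈ 3.2
HS⁻: pKₐ(H₂S) ≈ 7
cyanide (CN⁻): pKₐ(HCN) ≈ 9.2
ethoxide (CH₃CH₂O⁻): pKₐ(CH₃CH₂OH) ≈ 16 — strong base; alkoxides do not leave unassisted
methyl carbanion: pKₐ(CH₄) ≈ 48 — unstabilised carbanion; the worst conceivable leaving group
Reversing gives the worst-to-best order requested.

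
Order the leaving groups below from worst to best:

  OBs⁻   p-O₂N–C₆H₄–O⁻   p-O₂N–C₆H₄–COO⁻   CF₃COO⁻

p-O₂N–C₆H₄–O⁻ < p-O₂N–C₆H₄–COO⁻ < CF₃COO⁻ < OBs⁻

Rank by basicity of the departing species: weakest base leaves most easily.
OBs⁻: pKₐ(p-BrC₆H₄SO₃H) ≈ -2.8 — arenesulfonate with a p-bromo substituent
CF₃COO⁻: pKₐ(CF₃COOH) ≈ 0.2 — strongly electron-withdrawing CF₃ stabilises the carboxylate
p-O₂N–C₆H₄–COO⁻: pKₐ(p-nitrobenzoic acid) ≈ 3.4 — electron-withdrawing nitro group stabilises the carboxylate
p-O₂N–C₆H₄–O⁻: pKₐ(p-nitrophenol) ≈ 7.2 — nitro group delocalises the charge; the classic chromogenic LG
Reversing gives the worst-to-best order requested.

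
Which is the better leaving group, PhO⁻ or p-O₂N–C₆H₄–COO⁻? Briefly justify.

p-O₂N–C₆H₄–COO⁻ is the better leaving group.
pKₐ(p-nitrobenzoic acid) ≈ 3.4 versus pKₐ(C₆H₅OH (phenol)) ≈ 10: p-O₂N–C₆H₄–COO⁻ is the much weaker base.
Electron-withdrawing nitro group stabilises the carboxylate.

p-O₂N–C₆H₄–COO⁻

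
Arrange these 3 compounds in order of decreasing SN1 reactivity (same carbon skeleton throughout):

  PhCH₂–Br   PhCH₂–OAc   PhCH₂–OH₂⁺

Same R in every case — rank the leaving groups.
Leaving-group ability tracks the stability of the departed species; conjugate-acid pKₐ is the usual yardstick (lower pKₐ → better LG).
PhCH₂–Br loses Br⁻: pKₐ(HBr) ≈ -9
PhCH₂–OH₂⁺ loses H₂O: pKₐ(H₃O⁺) ≈ -1.7
PhCH₂–OAc loses AcO⁻: pKₐ(CH₃COOH) ≈ 4.8

PhCH₂–Br > PhCH₂–OH₂⁺ > PhCH₂–OAc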